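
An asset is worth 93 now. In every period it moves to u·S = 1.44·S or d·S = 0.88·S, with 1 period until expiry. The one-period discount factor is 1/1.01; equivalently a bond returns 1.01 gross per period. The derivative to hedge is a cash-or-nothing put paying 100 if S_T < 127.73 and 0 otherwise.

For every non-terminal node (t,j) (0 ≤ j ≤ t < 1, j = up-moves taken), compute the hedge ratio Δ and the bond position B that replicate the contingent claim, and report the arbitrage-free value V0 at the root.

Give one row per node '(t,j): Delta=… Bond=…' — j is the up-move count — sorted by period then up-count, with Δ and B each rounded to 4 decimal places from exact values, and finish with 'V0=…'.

(0,0): Delta=-1.9201 Bond=254.5969
V0=76.0255

The replicating-portfolio and risk-neutral prices coincide; use p* = (1.01−0.88)/(1.44−0.88) = 0.2321 for the latter.
At expiry t=1: V(1,0)=100.0000, V(1,1)=0.0000
  t=0,j=0: stock 93.0000 → up 133.9200 (V=0.0000), down 81.8400 (V=100.0000). Price 76.0255; hedge Δ=-1.9201, bond B=254.5969.
Check: Δ(0,0)·S0 + B(0,0) = 76.0255 = V0.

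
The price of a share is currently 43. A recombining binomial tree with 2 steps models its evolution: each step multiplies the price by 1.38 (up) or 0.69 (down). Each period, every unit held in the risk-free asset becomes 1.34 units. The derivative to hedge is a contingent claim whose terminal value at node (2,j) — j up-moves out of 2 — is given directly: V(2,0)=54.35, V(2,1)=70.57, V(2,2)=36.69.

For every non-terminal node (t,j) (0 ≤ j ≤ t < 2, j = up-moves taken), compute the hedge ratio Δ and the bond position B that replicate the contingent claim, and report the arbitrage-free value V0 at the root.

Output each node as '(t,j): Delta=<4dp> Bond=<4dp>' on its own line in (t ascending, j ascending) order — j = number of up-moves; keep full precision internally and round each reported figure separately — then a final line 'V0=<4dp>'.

Since d<R<u, set p* = (R−d)/(u−d) = 0.9420; price each node as the discounted p*-expectation of its children.
Terminal payoffs: V(2,0)=54.3500, V(2,1)=70.5700, V(2,2)=36.6900
Node (1,0) S=29.6700: V=(p*·70.5700+(1−p*)·54.3500)/1.34=51.9625; Δ=(70.5700−54.3500)/(40.9446−20.4723)=0.7923; B=V−Δ·S=28.4552
Node (1,1) S=59.3400: V=(p*·36.6900+(1−p*)·70.5700)/1.34=28.8463; Δ=(36.6900−70.5700)/(81.8892−40.9446)=-0.8275; B=V−Δ·S=77.9478
Node (0,0) S=43.0000: V=(p*·28.8463+(1−p*)·51.9625)/1.34=22.5271; Δ=(28.8463−51.9625)/(59.3400−29.6700)=-0.7791; B=V−Δ·S=56.0288
Each (Δ,B) replicates both successor values, so the strategy is self-financing and V0 is arbitrage-free.

(0,0): Delta=-0.7791 Bond=56.0288
(1,0): Delta=0.7923 Bond=28.4552
(1,1): Delta=-0.8275 Bond=77.9478
V0=22.5271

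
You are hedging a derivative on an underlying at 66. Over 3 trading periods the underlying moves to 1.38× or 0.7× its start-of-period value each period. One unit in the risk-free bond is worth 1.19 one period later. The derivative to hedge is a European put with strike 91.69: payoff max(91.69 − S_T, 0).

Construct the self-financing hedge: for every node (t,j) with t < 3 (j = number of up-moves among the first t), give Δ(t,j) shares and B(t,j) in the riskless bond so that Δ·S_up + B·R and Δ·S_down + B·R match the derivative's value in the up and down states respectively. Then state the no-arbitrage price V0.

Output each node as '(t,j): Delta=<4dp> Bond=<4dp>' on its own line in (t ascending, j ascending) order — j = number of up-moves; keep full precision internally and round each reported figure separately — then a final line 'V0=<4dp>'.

(0,0): Delta=-0.3320 Bond=28.4758
(1,0): Delta=-1.0000 Bond=64.7483
(1,1): Delta=-0.2006 Bond=21.9193
(2,0): Delta=-1.0000 Bond=77.0504
(2,1): Delta=-1.0000 Bond=77.0504
(2,2): Delta=-0.0434 Bond=6.3214
V0=6.5645

The replicating-portfolio and risk-neutral prices coincide; use p* = (1.19−0.7)/(1.38−0.7) = 0.7206 for the latter.
Payoff layer (t=3): V(3,0)=69.0520, V(3,1)=47.0608, V(3,2)=3.7067, V(3,3)=0.0000
Node (2,0) S=32.3400: V=(p*·47.0608+(1−p*)·69.0520)/1.19=44.7104; Δ=(47.0608−69.0520)/(44.6292−22.6380)=-1.0000; B=V−Δ·S=77.0504
Node (2,1) S=63.7560: V=(p*·3.7067+(1−p*)·47.0608)/1.19=13.2944; Δ=(3.7067−47.0608)/(87.9833−44.6292)=-1.0000; B=V−Δ·S=77.0504
Node (2,2) S=125.6904: V=(p*·0.0000+(1−p*)·3.7067)/1.19=0.8703; Δ=(0.0000−3.7067)/(173.4528−87.9833)=-0.0434; B=V−Δ·S=6.3214
Node (1,0) S=46.2000: V=(p*·13.2944+(1−p*)·44.7104)/1.19=18.5483; Δ=(13.2944−44.7104)/(63.7560−32.3400)=-1.0000; B=V−Δ·S=64.7483
Node (1,1) S=91.0800: V=(p*·0.8703+(1−p*)·13.2944)/1.19=3.6485; Δ=(0.8703−13.2944)/(125.6904−63.7560)=-0.2006; B=V−Δ·S=21.9193
Node (0,0) S=66.0000: V=(p*·3.6485+(1−p*)·18.5483)/1.19=6.5645; Δ=(3.6485−18.5483)/(91.0800−46.2000)=-0.3320; B=V−Δ·S=28.4758
Each (Δ,B) replicates both successor values, so the strategy is self-financing and V0 is arbitrage-free.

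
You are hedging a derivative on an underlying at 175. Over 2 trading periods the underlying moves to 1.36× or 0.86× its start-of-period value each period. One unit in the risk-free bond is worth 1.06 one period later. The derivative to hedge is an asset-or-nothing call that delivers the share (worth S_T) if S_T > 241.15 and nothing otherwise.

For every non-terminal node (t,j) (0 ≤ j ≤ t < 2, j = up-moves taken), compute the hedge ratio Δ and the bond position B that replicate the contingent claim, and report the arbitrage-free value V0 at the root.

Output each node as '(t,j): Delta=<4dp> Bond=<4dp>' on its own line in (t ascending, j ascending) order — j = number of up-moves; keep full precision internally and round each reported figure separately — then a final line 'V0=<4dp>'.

Risk-neutral probability p* = (R−d)/(u−d) = (1.06−0.86)/(1.36−0.86) = 0.4000.
Payoff layer (t=2): V(2,0)=0.0000, V(2,1)=0.0000, V(2,2)=323.6800
(1,0): S=150.5000. Δ = (V_up−V_dn)/(S_up−S_dn) = (0.0000−0.0000)/(204.6800−129.4300) = 0.0000. V = [p*·0.0000 + (1−p*)·0.0000]/1.06 = 0.0000. B = V − Δ·S = 0.0000.
(1,1): S=238.0000. Δ = (V_up−V_dn)/(S_up−S_dn) = (323.6800−0.0000)/(323.6800−204.6800) = 2.7200. V = [p*·323.6800 + (1−p*)·0.0000]/1.06 = 122.1434. B = V − Δ·S = -525.2166.
(0,0): S=175.0000. Δ = (V_up−V_dn)/(S_up−S_dn) = (122.1434−0.0000)/(238.0000−150.5000) = 1.3959. V = [p*·122.1434 + (1−p*)·0.0000]/1.06 = 46.0918. B = V − Δ·S = -198.1949.
The time-0 hedge costs 46.0918, which is the no-arbitrage price.

(0,0): Delta=1.3959 Bond=-198.1949
(1,0): Delta=0.0000 Bond=0.0000
(1,1): Delta=2.7200 Bond=-525.2166
V0=46.0918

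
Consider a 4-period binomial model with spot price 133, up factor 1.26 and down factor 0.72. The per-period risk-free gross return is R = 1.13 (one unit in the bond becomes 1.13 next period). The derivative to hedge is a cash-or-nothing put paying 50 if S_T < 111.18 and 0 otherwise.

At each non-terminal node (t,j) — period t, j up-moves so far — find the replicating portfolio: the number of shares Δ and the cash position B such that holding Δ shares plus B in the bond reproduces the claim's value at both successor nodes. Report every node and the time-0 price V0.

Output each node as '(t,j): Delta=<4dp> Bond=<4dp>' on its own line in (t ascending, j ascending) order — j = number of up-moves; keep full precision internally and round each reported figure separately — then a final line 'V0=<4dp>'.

Under the risk-neutral measure, an up-move has probability p* = (R−d)/(u−d) = 0.7593 and values discount at R = 1.13.
At expiry t=4: V(4,0)=50.0000, V(4,1)=50.0000, V(4,2)=50.0000, V(4,3)=0.0000, V(4,4)=0.0000
(3,0): S=49.6420. Δ = (V_up−V_dn)/(S_up−S_dn) = (50.0000−50.0000)/(62.5489−35.7422) = 0.0000. V = [p*·50.0000 + (1−p*)·50.0000]/1.13 = 44.2478. B = V − Δ·S = 44.2478.
(3,1): S=86.8735. Δ = (V_up−V_dn)/(S_up−S_dn) = (50.0000−50.0000)/(109.4606−62.5489) = 0.0000. V = [p*·50.0000 + (1−p*)·50.0000]/1.13 = 44.2478. B = V − Δ·S = 44.2478.
(3,2): S=152.0286. Δ = (V_up−V_dn)/(S_up−S_dn) = (0.0000−50.0000)/(191.5560−109.4606) = -0.6090. V = [p*·0.0000 + (1−p*)·50.0000]/1.13 = 10.6522. B = V − Δ·S = 103.2448.
(3,3): S=266.0500. Δ = (V_up−V_dn)/(S_up−S_dn) = (0.0000−0.0000)/(335.2230−191.5560) = 0.0000. V = [p*·0.0000 + (1−p*)·0.0000]/1.13 = 0.0000. B = V − Δ·S = 0.0000.
(2,0): S=68.9472. Δ = (V_up−V_dn)/(S_up−S_dn) = (44.2478−44.2478)/(86.8735−49.6420) = 0.0000. V = [p*·44.2478 + (1−p*)·44.2478]/1.13 = 39.1573. B = V − Δ·S = 39.1573.
(2,1): S=120.6576. Δ = (V_up−V_dn)/(S_up−S_dn) = (10.6522−44.2478)/(152.0286−86.8735) = -0.5156. V = [p*·10.6522 + (1−p*)·44.2478]/1.13 = 16.5841. B = V − Δ·S = 78.7981.
(2,2): S=211.1508. Δ = (V_up−V_dn)/(S_up−S_dn) = (0.0000−10.6522)/(266.0500−152.0286) = -0.0934. V = [p*·0.0000 + (1−p*)·10.6522]/1.13 = 2.2694. B = V − Δ·S = 21.9958.
(1,0): S=95.7600. Δ = (V_up−V_dn)/(S_up−S_dn) = (16.5841−39.1573)/(120.6576−68.9472) = -0.4365. V = [p*·16.5841 + (1−p*)·39.1573]/1.13 = 19.4853. B = V − Δ·S = 61.2876.
(1,1): S=167.5800. Δ = (V_up−V_dn)/(S_up−S_dn) = (2.2694−16.5841)/(211.1508−120.6576) = -0.1582. V = [p*·2.2694 + (1−p*)·16.5841]/1.13 = 5.0580. B = V − Δ·S = 31.5667.
(0,0): S=133.0000. Δ = (V_up−V_dn)/(S_up−S_dn) = (5.0580−19.4853)/(167.5800−95.7600) = -0.2009. V = [p*·5.0580 + (1−p*)·19.4853]/1.13 = 7.5498. B = V − Δ·S = 34.2670.
The time-0 hedge costs 7.5498, which is the no-arbitrage price.

(0,0): Delta=-0.2009 Bond=34.2670
(1,0): Delta=-0.4365 Bond=61.2876
(1,1): Delta=-0.1582 Bond=31.5667
(2,0): Delta=0.0000 Bond=39.1573
(2,1): Delta=-0.5156 Bond=78.7981
(2,2): Delta=-0.0934 Bond=21.9958
(3,0): Delta=0.0000 Bond=44.2478
(3,1): Delta=0.0000 Bond=44.2478
(3,2): Delta=-0.6090 Bond=103.2448
(3,3): Delta=0.0000 Bond=0.0000
V0=7.5498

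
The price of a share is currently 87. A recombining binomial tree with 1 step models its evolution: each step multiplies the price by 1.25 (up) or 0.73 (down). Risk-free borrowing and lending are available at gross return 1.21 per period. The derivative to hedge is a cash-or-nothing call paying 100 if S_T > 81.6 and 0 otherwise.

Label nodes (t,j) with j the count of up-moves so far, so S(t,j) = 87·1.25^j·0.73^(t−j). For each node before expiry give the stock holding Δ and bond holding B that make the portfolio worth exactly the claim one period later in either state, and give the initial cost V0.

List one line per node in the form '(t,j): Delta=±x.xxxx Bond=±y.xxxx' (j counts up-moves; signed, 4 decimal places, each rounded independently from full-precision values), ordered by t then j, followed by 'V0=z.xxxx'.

(0,0): Delta=2.2104 Bond=-116.0203
V0=76.2873

No-arbitrage ⇒ martingale measure with p* = (R−d)/(u−d) = 0.9231.
Terminal values V(1,·): V(1,0)=0.0000, V(1,1)=100.0000
(0,0): S=87.0000. Δ = (V_up−V_dn)/(S_up−S_dn) = (100.0000−0.0000)/(108.7500−63.5100) = 2.2104. V = [p*·100.0000 + (1−p*)·0.0000]/1.21 = 76.2873. B = V − Δ·S = -116.0203.
Each (Δ,B) replicates both successor values, so the strategy is self-financing and V0 is arbitrage-free.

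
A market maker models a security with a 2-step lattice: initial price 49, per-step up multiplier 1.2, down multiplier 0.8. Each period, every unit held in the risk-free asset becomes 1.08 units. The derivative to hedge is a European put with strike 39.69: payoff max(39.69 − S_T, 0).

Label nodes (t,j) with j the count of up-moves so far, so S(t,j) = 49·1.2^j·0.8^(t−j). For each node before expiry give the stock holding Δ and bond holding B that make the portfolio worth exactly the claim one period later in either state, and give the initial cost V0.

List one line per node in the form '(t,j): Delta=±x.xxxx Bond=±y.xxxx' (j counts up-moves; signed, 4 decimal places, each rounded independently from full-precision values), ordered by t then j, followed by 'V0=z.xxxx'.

The replicating-portfolio and risk-neutral prices coincide; use p* = (1.08−0.8)/(1.2−0.8) = 0.7000 for the latter.
Terminal values V(2,·): V(2,0)=8.3300, V(2,1)=0.0000, V(2,2)=0.0000
  t=1,j=0: stock 39.2000 → up 47.0400 (V=0.0000), down 31.3600 (V=8.3300). Price 2.3139; hedge Δ=-0.5312, bond B=23.1389.
  t=1,j=1: stock 58.8000 → up 70.5600 (V=0.0000), down 47.0400 (V=0.0000). Price 0.0000; hedge Δ=0.0000, bond B=0.0000.
  t=0,j=0: stock 49.0000 → up 58.8000 (V=0.0000), down 39.2000 (V=2.3139). Price 0.6427; hedge Δ=-0.1181, bond B=6.4275.
Each (Δ,B) replicates both successor values, so the strategy is self-financing and V0 is arbitrage-free.

(0,0): Delta=-0.1181 Bond=6.4275
(1,0): Delta=-0.5312 Bond=23.1389
(1,1): Delta=0.0000 Bond=0.0000
V0=0.6427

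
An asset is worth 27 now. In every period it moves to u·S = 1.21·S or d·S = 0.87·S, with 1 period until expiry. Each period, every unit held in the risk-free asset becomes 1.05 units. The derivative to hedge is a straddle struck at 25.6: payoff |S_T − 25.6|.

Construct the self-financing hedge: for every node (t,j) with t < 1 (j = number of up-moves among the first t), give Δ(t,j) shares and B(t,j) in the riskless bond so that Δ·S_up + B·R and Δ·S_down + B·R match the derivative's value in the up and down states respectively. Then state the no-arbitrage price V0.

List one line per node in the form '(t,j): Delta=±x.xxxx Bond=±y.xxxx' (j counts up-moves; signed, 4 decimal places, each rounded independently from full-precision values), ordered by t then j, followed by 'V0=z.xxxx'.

The replicating-portfolio and risk-neutral prices coincide; use p* = (1.05−0.87)/(1.21−0.87) = 0.5294 for the latter.
Payoff layer (t=1): V(1,0)=2.1100, V(1,1)=7.0700
Node (0,0) S=27.0000: V=(p*·7.0700+(1−p*)·2.1100)/1.05=4.5104; Δ=(7.0700−2.1100)/(32.6700−23.4900)=0.5403; B=V−Δ·S=-10.0779
Self-financing check: at every node Δ·S+B equals the discounted successor values.

(0,0): Delta=0.5403 Bond=-10.0779
V0=4.5104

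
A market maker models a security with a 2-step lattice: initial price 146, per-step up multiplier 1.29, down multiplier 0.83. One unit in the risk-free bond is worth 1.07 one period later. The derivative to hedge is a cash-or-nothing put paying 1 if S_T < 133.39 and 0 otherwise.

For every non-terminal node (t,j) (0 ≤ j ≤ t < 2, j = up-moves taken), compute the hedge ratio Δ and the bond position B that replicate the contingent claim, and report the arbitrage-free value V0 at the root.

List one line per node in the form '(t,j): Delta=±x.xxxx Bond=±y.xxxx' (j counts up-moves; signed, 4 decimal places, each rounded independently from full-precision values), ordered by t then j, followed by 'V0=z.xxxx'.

The replicating-portfolio and risk-neutral prices coincide; use p* = (1.07−0.83)/(1.29−0.83) = 0.5217 for the latter.
Terminal values V(2,·): V(2,0)=1.0000, V(2,1)=0.0000, V(2,2)=0.0000
(1,0): S=121.1800. Δ = (V_up−V_dn)/(S_up−S_dn) = (0.0000−1.0000)/(156.3222−100.5794) = -0.0179. V = [p*·0.0000 + (1−p*)·1.0000]/1.07 = 0.4470. B = V − Δ·S = 2.6209.
(1,1): S=188.3400. Δ = (V_up−V_dn)/(S_up−S_dn) = (0.0000−0.0000)/(242.9586−156.3222) = 0.0000. V = [p*·0.0000 + (1−p*)·0.0000]/1.07 = 0.0000. B = V − Δ·S = 0.0000.
(0,0): S=146.0000. Δ = (V_up−V_dn)/(S_up−S_dn) = (0.0000−0.4470)/(188.3400−121.1800) = -0.0067. V = [p*·0.0000 + (1−p*)·0.4470]/1.07 = 0.1998. B = V − Δ·S = 1.1715.
Each (Δ,B) replicates both successor values, so the strategy is self-financing and V0 is arbitrage-free.

(0,0): Delta=-0.0067 Bond=1.1715
(1,0): Delta=-0.0179 Bond=2.6209
(1,1): Delta=0.0000 Bond=0.0000
V0=0.1998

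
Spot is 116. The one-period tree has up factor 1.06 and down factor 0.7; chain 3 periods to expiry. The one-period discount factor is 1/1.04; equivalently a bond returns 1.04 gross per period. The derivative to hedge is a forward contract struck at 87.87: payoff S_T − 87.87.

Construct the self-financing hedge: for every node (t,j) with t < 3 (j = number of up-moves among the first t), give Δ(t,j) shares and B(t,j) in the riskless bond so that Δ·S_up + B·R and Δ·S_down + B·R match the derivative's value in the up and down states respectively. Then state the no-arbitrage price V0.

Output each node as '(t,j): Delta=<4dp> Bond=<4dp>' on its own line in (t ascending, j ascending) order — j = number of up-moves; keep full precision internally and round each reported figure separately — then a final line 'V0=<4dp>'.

Risk-neutral probability p* = (R−d)/(u−d) = (1.04−0.7)/(1.06−0.7) = 0.9444.
At expiry t=3: V(3,0)=-48.0820, V(3,1)=-27.6196, V(3,2)=3.3663, V(3,3)=50.2879
Node (2,0) S=56.8400: V=(p*·-27.6196+(1−p*)·-48.0820)/1.04=-27.6504; Δ=(-27.6196−-48.0820)/(60.2504−39.7880)=1.0000; B=V−Δ·S=-84.4904
Node (2,1) S=86.0720: V=(p*·3.3663+(1−p*)·-27.6196)/1.04=1.5816; Δ=(3.3663−-27.6196)/(91.2363−60.2504)=1.0000; B=V−Δ·S=-84.4904
Node (2,2) S=130.3376: V=(p*·50.2879+(1−p*)·3.3663)/1.04=45.8472; Δ=(50.2879−3.3663)/(138.1579−91.2363)=1.0000; B=V−Δ·S=-84.4904
Node (1,0) S=81.2000: V=(p*·1.5816+(1−p*)·-27.6504)/1.04=-0.0408; Δ=(1.5816−-27.6504)/(86.0720−56.8400)=1.0000; B=V−Δ·S=-81.2408
Node (1,1) S=122.9600: V=(p*·45.8472+(1−p*)·1.5816)/1.04=41.7192; Δ=(45.8472−1.5816)/(130.3376−86.0720)=1.0000; B=V−Δ·S=-81.2408
Node (0,0) S=116.0000: V=(p*·41.7192+(1−p*)·-0.0408)/1.04=37.8839; Δ=(41.7192−-0.0408)/(122.9600−81.2000)=1.0000; B=V−Δ·S=-78.1161
Self-financing check: at every node Δ·S+B equals the discounted successor values.

(0,0): Delta=1.0000 Bond=-78.1161
(1,0): Delta=1.0000 Bond=-81.2408
(1,1): Delta=1.0000 Bond=-81.2408
(2,0): Delta=1.0000 Bond=-84.4904
(2,1): Delta=1.0000 Bond=-84.4904
(2,2): Delta=1.0000 Bond=-84.4904
V0=37.8839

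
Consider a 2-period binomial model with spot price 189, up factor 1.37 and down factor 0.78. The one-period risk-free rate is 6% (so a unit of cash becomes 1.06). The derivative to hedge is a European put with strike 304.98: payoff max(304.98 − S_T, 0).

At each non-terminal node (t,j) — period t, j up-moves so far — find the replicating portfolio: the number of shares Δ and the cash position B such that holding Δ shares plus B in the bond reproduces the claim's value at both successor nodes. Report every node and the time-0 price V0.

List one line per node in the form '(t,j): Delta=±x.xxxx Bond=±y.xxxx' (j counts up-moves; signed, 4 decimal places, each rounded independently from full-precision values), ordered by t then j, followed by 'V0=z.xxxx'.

(0,0): Delta=-0.8002 Bond=243.6490
(1,0): Delta=-1.0000 Bond=287.7170
(1,1): Delta=-0.6743 Bond=225.6636
V0=92.4042

Risk-neutral probability p* = (R−d)/(u−d) = (1.06−0.78)/(1.37−0.78) = 0.4746.
Terminal values V(2,·): V(2,0)=189.9924, V(2,1)=103.0146, V(2,2)=0.0000
Node (1,0) S=147.4200: V=(p*·103.0146+(1−p*)·189.9924)/1.06=140.2970; Δ=(103.0146−189.9924)/(201.9654−114.9876)=-1.0000; B=V−Δ·S=287.7170
Node (1,1) S=258.9300: V=(p*·0.0000+(1−p*)·103.0146)/1.06=51.0626; Δ=(0.0000−103.0146)/(354.7341−201.9654)=-0.6743; B=V−Δ·S=225.6636
Node (0,0) S=189.0000: V=(p*·51.0626+(1−p*)·140.2970)/1.06=92.4042; Δ=(51.0626−140.2970)/(258.9300−147.4200)=-0.8002; B=V−Δ·S=243.6490
Root portfolio cost Δ·189+B reproduces V0=92.4042.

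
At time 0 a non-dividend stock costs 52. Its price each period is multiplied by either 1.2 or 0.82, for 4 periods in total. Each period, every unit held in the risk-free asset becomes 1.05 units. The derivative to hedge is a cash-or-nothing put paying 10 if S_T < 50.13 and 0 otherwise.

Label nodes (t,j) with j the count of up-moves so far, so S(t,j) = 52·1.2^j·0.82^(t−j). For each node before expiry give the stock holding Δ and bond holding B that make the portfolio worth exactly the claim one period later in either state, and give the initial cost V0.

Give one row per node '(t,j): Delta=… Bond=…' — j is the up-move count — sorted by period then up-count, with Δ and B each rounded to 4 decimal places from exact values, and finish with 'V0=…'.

(0,0): Delta=-0.1237 Bond=7.8566
(1,0): Delta=-0.2675 Bond=14.3810
(1,1): Delta=-0.0596 Bond=4.2505
(2,0): Delta=-0.4339 Bond=20.9170
(2,1): Delta=-0.1933 Bond=11.3065
(2,2): Delta=0.0000 Bond=0.0000
(3,0): Delta=0.0000 Bond=9.5238
(3,1): Delta=-0.6272 Bond=30.0752
(3,2): Delta=0.0000 Bond=0.0000
(3,3): Delta=0.0000 Bond=0.0000
V0=1.4248

The replicating-portfolio and risk-neutral prices coincide; use p* = (1.05−0.82)/(1.2−0.82) = 0.6053 for the latter.
Terminal payoffs: V(4,0)=10.0000, V(4,1)=10.0000, V(4,2)=0.0000, V(4,3)=0.0000, V(4,4)=0.0000
(3,0): S=28.6711. Δ = (V_up−V_dn)/(S_up−S_dn) = (10.0000−10.0000)/(34.4054−23.5103) = 0.0000. V = [p*·10.0000 + (1−p*)·10.0000]/1.05 = 9.5238. B = V − Δ·S = 9.5238.
(3,1): S=41.9578. Δ = (V_up−V_dn)/(S_up−S_dn) = (0.0000−10.0000)/(50.3493−34.4054) = -0.6272. V = [p*·0.0000 + (1−p*)·10.0000]/1.05 = 3.7594. B = V − Δ·S = 30.0752.
(3,2): S=61.4016. Δ = (V_up−V_dn)/(S_up−S_dn) = (0.0000−0.0000)/(73.6819−50.3493) = 0.0000. V = [p*·0.0000 + (1−p*)·0.0000]/1.05 = 0.0000. B = V − Δ·S = 0.0000.
(3,3): S=89.8560. Δ = (V_up−V_dn)/(S_up−S_dn) = (0.0000−0.0000)/(107.8272−73.6819) = 0.0000. V = [p*·0.0000 + (1−p*)·0.0000]/1.05 = 0.0000. B = V − Δ·S = 0.0000.
(2,0): S=34.9648. Δ = (V_up−V_dn)/(S_up−S_dn) = (3.7594−9.5238)/(41.9578−28.6711) = -0.4339. V = [p*·3.7594 + (1−p*)·9.5238]/1.05 = 5.7475. B = V − Δ·S = 20.9170.
(2,1): S=51.1680. Δ = (V_up−V_dn)/(S_up−S_dn) = (0.0000−3.7594)/(61.4016−41.9578) = -0.1933. V = [p*·0.0000 + (1−p*)·3.7594]/1.05 = 1.4133. B = V − Δ·S = 11.3065.
(2,2): S=74.8800. Δ = (V_up−V_dn)/(S_up−S_dn) = (0.0000−0.0000)/(89.8560−61.4016) = 0.0000. V = [p*·0.0000 + (1−p*)·0.0000]/1.05 = 0.0000. B = V − Δ·S = 0.0000.
(1,0): S=42.6400. Δ = (V_up−V_dn)/(S_up−S_dn) = (1.4133−5.7475)/(51.1680−34.9648) = -0.2675. V = [p*·1.4133 + (1−p*)·5.7475]/1.05 = 2.9754. B = V − Δ·S = 14.3810.
(1,1): S=62.4000. Δ = (V_up−V_dn)/(S_up−S_dn) = (0.0000−1.4133)/(74.8800−51.1680) = -0.0596. V = [p*·0.0000 + (1−p*)·1.4133]/1.05 = 0.5313. B = V − Δ·S = 4.2505.
(0,0): S=52.0000. Δ = (V_up−V_dn)/(S_up−S_dn) = (0.5313−2.9754)/(62.4000−42.6400) = -0.1237. V = [p*·0.5313 + (1−p*)·2.9754]/1.05 = 1.4248. B = V − Δ·S = 7.8566.
Self-financing check: at every node Δ·S+B equals the discounted successor values.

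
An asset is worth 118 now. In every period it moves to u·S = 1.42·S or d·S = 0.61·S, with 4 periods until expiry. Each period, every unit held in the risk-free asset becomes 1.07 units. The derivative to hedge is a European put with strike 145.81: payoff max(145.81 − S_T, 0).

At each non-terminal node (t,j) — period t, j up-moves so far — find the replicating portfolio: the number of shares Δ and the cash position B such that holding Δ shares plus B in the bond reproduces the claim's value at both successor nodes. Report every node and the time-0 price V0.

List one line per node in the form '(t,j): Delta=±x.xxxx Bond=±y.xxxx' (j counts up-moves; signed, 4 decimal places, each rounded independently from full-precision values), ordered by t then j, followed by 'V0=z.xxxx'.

Since d<R<u, set p* = (R−d)/(u−d) = 0.5679; price each node as the discounted p*-expectation of its children.
Terminal values V(4,·): V(4,0)=129.4719, V(4,1)=107.7771, V(4,2)=57.2743, V(4,3)=0.0000, V(4,4)=0.0000
Node (3,0) S=26.7838: V=(p*·107.7771+(1−p*)·129.4719)/1.07=109.4873; Δ=(107.7771−129.4719)/(38.0329−16.3381)=-1.0000; B=V−Δ·S=136.2710
Node (3,1) S=62.3491: V=(p*·57.2743+(1−p*)·107.7771)/1.07=73.9220; Δ=(57.2743−107.7771)/(88.5357−38.0329)=-1.0000; B=V−Δ·S=136.2710
Node (3,2) S=145.1405: V=(p*·0.0000+(1−p*)·57.2743)/1.07=23.1291; Δ=(0.0000−57.2743)/(206.0995−88.5357)=-0.4872; B=V−Δ·S=93.8381
Node (3,3) S=337.8680: V=(p*·0.0000+(1−p*)·0.0000)/1.07=0.0000; Δ=(0.0000−0.0000)/(479.7725−206.0995)=0.0000; B=V−Δ·S=0.0000
Node (2,0) S=43.9078: V=(p*·73.9220+(1−p*)·109.4873)/1.07=83.4483; Δ=(73.9220−109.4873)/(62.3491−26.7838)=-1.0000; B=V−Δ·S=127.3561
Node (2,1) S=102.2116: V=(p*·23.1291+(1−p*)·73.9220)/1.07=42.1277; Δ=(23.1291−73.9220)/(145.1405−62.3491)=-0.6135; B=V−Δ·S=104.8349
Node (2,2) S=237.9352: V=(p*·0.0000+(1−p*)·23.1291)/1.07=9.3402; Δ=(0.0000−23.1291)/(337.8680−145.1405)=-0.1200; B=V−Δ·S=37.8947
Node (1,0) S=71.9800: V=(p*·42.1277+(1−p*)·83.4483)/1.07=56.0582; Δ=(42.1277−83.4483)/(102.2116−43.9078)=-0.7087; B=V−Δ·S=107.0713
Node (1,1) S=167.5600: V=(p*·9.3402+(1−p*)·42.1277)/1.07=21.9698; Δ=(9.3402−42.1277)/(237.9352−102.2116)=-0.2416; B=V−Δ·S=62.4481
Node (0,0) S=118.0000: V=(p*·21.9698+(1−p*)·56.0582)/1.07=34.2985; Δ=(21.9698−56.0582)/(167.5600−71.9800)=-0.3566; B=V−Δ·S=76.3829
Check: Δ(0,0)·S0 + B(0,0) = 34.2985 = V0.

(0,0): Delta=-0.3566 Bond=76.3829
(1,0): Delta=-0.7087 Bond=107.0713
(1,1): Delta=-0.2416 Bond=62.4481
(2,0): Delta=-1.0000 Bond=127.3561
(2,1): Delta=-0.6135 Bond=104.8349
(2,2): Delta=-0.1200 Bond=37.8947
(3,0): Delta=-1.0000 Bond=136.2710
(3,1): Delta=-1.0000 Bond=136.2710
(3,2): Delta=-0.4872 Bond=93.8381
(3,3): Delta=0.0000 Bond=0.0000
V0=34.2985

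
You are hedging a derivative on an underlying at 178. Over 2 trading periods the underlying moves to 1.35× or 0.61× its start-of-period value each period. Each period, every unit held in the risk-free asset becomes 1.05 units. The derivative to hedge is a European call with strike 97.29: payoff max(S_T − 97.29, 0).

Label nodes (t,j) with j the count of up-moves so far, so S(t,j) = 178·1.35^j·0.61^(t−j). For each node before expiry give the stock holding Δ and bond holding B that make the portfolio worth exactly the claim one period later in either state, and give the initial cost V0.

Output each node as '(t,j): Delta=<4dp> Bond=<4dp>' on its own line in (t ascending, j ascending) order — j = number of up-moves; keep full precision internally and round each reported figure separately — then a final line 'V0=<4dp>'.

(0,0): Delta=0.9090 Bond=-67.4114
(1,0): Delta=0.6135 Bond=-38.6985
(1,1): Delta=1.0000 Bond=-92.6571
V0=94.3848

Under the risk-neutral measure, an up-move has probability p* = (R−d)/(u−d) = 0.5946 and values discount at R = 1.05.
At expiry t=2: V(2,0)=0.0000, V(2,1)=49.2930, V(2,2)=227.1150
  t=1,j=0: stock 108.5800 → up 146.5830 (V=49.2930), down 66.2338 (V=0.0000). Price 27.9137; hedge Δ=0.6135, bond B=-38.6985.
  t=1,j=1: stock 240.3000 → up 324.4050 (V=227.1150), down 146.5830 (V=49.2930). Price 147.6429; hedge Δ=1.0000, bond B=-92.6571.
  t=0,j=0: stock 178.0000 → up 240.3000 (V=147.6429), down 108.5800 (V=27.9137). Price 94.3848; hedge Δ=0.9090, bond B=-67.4114.
Each (Δ,B) replicates both successor values, so the strategy is self-financing and V0 is arbitrage-free.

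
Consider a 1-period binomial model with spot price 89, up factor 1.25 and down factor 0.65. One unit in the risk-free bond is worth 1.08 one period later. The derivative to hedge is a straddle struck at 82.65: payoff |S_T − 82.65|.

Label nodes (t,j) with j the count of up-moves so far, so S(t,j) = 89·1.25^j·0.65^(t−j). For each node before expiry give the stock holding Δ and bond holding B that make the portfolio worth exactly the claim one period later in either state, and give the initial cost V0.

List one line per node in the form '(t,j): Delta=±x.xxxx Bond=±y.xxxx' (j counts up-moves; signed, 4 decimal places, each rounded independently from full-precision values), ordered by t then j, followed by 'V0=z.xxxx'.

(0,0): Delta=0.0712 Bond=19.1512
V0=25.4846

Risk-neutral probability p* = (R−d)/(u−d) = (1.08−0.65)/(1.25−0.65) = 0.7167.
Terminal values V(1,·): V(1,0)=24.8000, V(1,1)=28.6000
(0,0): S=89.0000. Δ = (V_up−V_dn)/(S_up−S_dn) = (28.6000−24.8000)/(111.2500−57.8500) = 0.0712. V = [p*·28.6000 + (1−p*)·24.8000]/1.08 = 25.4846. B = V − Δ·S = 19.1512.
Self-financing check: at every node Δ·S+B equals the discounted successor values.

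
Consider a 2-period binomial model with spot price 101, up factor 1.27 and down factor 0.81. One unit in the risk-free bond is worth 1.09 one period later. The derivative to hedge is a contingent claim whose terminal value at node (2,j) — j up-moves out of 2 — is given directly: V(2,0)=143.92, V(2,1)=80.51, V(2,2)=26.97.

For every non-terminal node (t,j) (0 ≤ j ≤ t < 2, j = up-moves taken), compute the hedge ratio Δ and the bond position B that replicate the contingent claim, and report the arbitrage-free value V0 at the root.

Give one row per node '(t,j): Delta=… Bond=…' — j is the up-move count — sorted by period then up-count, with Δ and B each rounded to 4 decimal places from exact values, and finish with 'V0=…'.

(0,0): Delta=-1.1335 Bond=173.7230
(1,0): Delta=-1.6850 Bond=234.4741
(1,1): Delta=-0.9074 Bond=160.3550
V0=59.2393

No-arbitrage ⇒ martingale measure with p* = (R−d)/(u−d) = 0.6087.
Terminal payoffs: V(2,0)=143.9200, V(2,1)=80.5100, V(2,2)=26.9700
  t=1,j=0: stock 81.8100 → up 103.8987 (V=80.5100), down 66.2661 (V=143.9200). Price 96.6262; hedge Δ=-1.6850, bond B=234.4741.
  t=1,j=1: stock 128.2700 → up 162.9029 (V=26.9700), down 103.8987 (V=80.5100). Price 43.9637; hedge Δ=-0.9074, bond B=160.3550.
  t=0,j=0: stock 101.0000 → up 128.2700 (V=43.9637), down 81.8100 (V=96.6262). Price 59.2393; hedge Δ=-1.1335, bond B=173.7230.
The time-0 hedge costs 59.2393, which is the no-arbitrage price.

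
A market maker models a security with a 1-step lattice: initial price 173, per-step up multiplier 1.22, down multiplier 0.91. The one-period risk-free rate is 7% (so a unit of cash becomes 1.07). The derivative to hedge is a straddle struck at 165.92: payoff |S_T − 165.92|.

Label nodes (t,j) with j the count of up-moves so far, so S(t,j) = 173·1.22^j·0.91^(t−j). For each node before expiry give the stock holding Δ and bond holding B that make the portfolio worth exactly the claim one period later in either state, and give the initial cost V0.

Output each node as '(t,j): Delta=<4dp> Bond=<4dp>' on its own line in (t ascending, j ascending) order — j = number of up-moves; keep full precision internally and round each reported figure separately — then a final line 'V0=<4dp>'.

(0,0): Delta=0.6834 Bond=-92.6126
V0=25.6132

No-arbitrage ⇒ martingale measure with p* = (R−d)/(u−d) = 0.5161.
Terminal payoffs: V(1,0)=8.4900, V(1,1)=45.1400
Node (0,0) S=173.0000: V=(p*·45.1400+(1−p*)·8.4900)/1.07=25.6132; Δ=(45.1400−8.4900)/(211.0600−157.4300)=0.6834; B=V−Δ·S=-92.6126
The time-0 hedge costs 25.6132, which is the no-arbitrage price.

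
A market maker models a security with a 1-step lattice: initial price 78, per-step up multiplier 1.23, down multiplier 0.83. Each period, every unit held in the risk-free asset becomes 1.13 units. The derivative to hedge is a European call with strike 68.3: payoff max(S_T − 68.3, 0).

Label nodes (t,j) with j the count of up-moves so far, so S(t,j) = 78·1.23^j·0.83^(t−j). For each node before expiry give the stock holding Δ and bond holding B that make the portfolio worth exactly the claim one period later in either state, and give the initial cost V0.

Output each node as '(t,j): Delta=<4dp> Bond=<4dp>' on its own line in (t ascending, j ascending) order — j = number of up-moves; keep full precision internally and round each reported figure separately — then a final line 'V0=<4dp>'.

Under the risk-neutral measure, an up-move has probability p* = (R−d)/(u−d) = 0.7500 and values discount at R = 1.13.
Terminal values V(1,·): V(1,0)=0.0000, V(1,1)=27.6400
(0,0): S=78.0000. Δ = (V_up−V_dn)/(S_up−S_dn) = (27.6400−0.0000)/(95.9400−64.7400) = 0.8859. V = [p*·27.6400 + (1−p*)·0.0000]/1.13 = 18.3451. B = V − Δ·S = -50.7549.
Root portfolio cost Δ·78+B reproduces V0=18.3451.

(0,0): Delta=0.8859 Bond=-50.7549
V0=18.3451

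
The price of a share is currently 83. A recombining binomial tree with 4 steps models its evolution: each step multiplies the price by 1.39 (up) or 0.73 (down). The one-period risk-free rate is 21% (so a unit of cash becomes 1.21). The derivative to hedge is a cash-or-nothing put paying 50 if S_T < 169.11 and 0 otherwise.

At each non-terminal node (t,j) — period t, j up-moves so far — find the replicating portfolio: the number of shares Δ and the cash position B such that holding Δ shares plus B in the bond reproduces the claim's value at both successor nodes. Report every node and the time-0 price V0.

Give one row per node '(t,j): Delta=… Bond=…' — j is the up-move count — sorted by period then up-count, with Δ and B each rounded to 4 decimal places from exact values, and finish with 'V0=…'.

Under the risk-neutral measure, an up-move has probability p* = (R−d)/(u−d) = 0.7273 and values discount at R = 1.21.
Terminal payoffs: V(4,0)=50.0000, V(4,1)=50.0000, V(4,2)=50.0000, V(4,3)=50.0000, V(4,4)=0.0000
(3,0): S=32.2884. Δ = (V_up−V_dn)/(S_up−S_dn) = (50.0000−50.0000)/(44.8809−23.5705) = 0.0000. V = [p*·50.0000 + (1−p*)·50.0000]/1.21 = 41.3223. B = V − Δ·S = 41.3223.
(3,1): S=61.4807. Δ = (V_up−V_dn)/(S_up−S_dn) = (50.0000−50.0000)/(85.4581−44.8809) = 0.0000. V = [p*·50.0000 + (1−p*)·50.0000]/1.21 = 41.3223. B = V − Δ·S = 41.3223.
(3,2): S=117.0659. Δ = (V_up−V_dn)/(S_up−S_dn) = (50.0000−50.0000)/(162.7217−85.4581) = 0.0000. V = [p*·50.0000 + (1−p*)·50.0000]/1.21 = 41.3223. B = V − Δ·S = 41.3223.
(3,3): S=222.9064. Δ = (V_up−V_dn)/(S_up−S_dn) = (0.0000−50.0000)/(309.8399−162.7217) = -0.3399. V = [p*·0.0000 + (1−p*)·50.0000]/1.21 = 11.2697. B = V − Δ·S = 87.0273.
(2,0): S=44.2307. Δ = (V_up−V_dn)/(S_up−S_dn) = (41.3223−41.3223)/(61.4807−32.2884) = 0.0000. V = [p*·41.3223 + (1−p*)·41.3223]/1.21 = 34.1507. B = V − Δ·S = 34.1507.
(2,1): S=84.2201. Δ = (V_up−V_dn)/(S_up−S_dn) = (41.3223−41.3223)/(117.0659−61.4807) = 0.0000. V = [p*·41.3223 + (1−p*)·41.3223]/1.21 = 34.1507. B = V − Δ·S = 34.1507.
(2,2): S=160.3643. Δ = (V_up−V_dn)/(S_up−S_dn) = (11.2697−41.3223)/(222.9064−117.0659) = -0.2839. V = [p*·11.2697 + (1−p*)·41.3223]/1.21 = 16.0875. B = V − Δ·S = 61.6217.
(1,0): S=60.5900. Δ = (V_up−V_dn)/(S_up−S_dn) = (34.1507−34.1507)/(84.2201−44.2307) = 0.0000. V = [p*·34.1507 + (1−p*)·34.1507]/1.21 = 28.2237. B = V − Δ·S = 28.2237.
(1,1): S=115.3700. Δ = (V_up−V_dn)/(S_up−S_dn) = (16.0875−34.1507)/(160.3643−84.2201) = -0.2372. V = [p*·16.0875 + (1−p*)·34.1507]/1.21 = 17.3668. B = V − Δ·S = 44.7352.
(0,0): S=83.0000. Δ = (V_up−V_dn)/(S_up−S_dn) = (17.3668−28.2237)/(115.3700−60.5900) = -0.1982. V = [p*·17.3668 + (1−p*)·28.2237]/1.21 = 16.7998. B = V − Δ·S = 33.2497.
The time-0 hedge costs 16.7998, which is the no-arbitrage price.

(0,0): Delta=-0.1982 Bond=33.2497
(1,0): Delta=0.0000 Bond=28.2237
(1,1): Delta=-0.2372 Bond=44.7352
(2,0): Delta=0.0000 Bond=34.1507
(2,1): Delta=0.0000 Bond=34.1507
(2,2): Delta=-0.2839 Bond=61.6217
(3,0): Delta=0.0000 Bond=41.3223
(3,1): Delta=0.0000 Bond=41.3223
(3,2): Delta=0.0000 Bond=41.3223
(3,3): Delta=-0.3399 Bond=87.0273
V0=16.7998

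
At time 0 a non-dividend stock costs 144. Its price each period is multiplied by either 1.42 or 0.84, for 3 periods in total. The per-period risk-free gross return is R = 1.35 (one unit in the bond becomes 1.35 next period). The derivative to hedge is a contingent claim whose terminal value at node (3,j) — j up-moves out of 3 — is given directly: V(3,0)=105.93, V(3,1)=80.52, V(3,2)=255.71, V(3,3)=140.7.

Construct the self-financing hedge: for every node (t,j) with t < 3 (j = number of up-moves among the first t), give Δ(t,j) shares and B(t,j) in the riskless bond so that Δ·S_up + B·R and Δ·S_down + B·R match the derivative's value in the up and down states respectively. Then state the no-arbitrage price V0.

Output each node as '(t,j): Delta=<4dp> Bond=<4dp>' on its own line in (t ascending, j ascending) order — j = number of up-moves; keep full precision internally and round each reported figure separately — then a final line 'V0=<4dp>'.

No-arbitrage ⇒ martingale measure with p* = (R−d)/(u−d) = 0.8793.
At expiry t=3: V(3,0)=105.9300, V(3,1)=80.5200, V(3,2)=255.7100, V(3,3)=140.7000
  t=2,j=0: stock 101.6064 → up 144.2811 (V=80.5200), down 85.3494 (V=105.9300). Price 61.9161; hedge Δ=-0.4312, bond B=105.7264.
  t=2,j=1: stock 171.7632 → up 243.9037 (V=255.7100), down 144.2811 (V=80.5200). Price 173.7529; hedge Δ=1.7585, bond B=-128.2989.
  t=2,j=2: stock 290.3616 → up 412.3135 (V=140.7000), down 243.9037 (V=255.7100). Price 114.5041; hedge Δ=-0.6829, bond B=312.7972.
  t=1,j=0: stock 120.9600 → up 171.7632 (V=173.7529), down 101.6064 (V=61.9161). Price 118.7077; hedge Δ=1.5941, bond B=-74.1144.
  t=1,j=1: stock 204.4800 → up 290.3616 (V=114.5041), down 171.7632 (V=173.7529). Price 90.1147; hedge Δ=-0.4996, bond B=192.2677.
  t=0,j=0: stock 144.0000 → up 204.4800 (V=90.1147), down 120.9600 (V=118.7077). Price 69.3078; hedge Δ=-0.3423, bond B=118.6061.
Check: Δ(0,0)·S0 + B(0,0) = 69.3078 = V0.

(0,0): Delta=-0.3423 Bond=118.6061
(1,0): Delta=1.5941 Bond=-74.1144
(1,1): Delta=-0.4996 Bond=192.2677
(2,0): Delta=-0.4312 Bond=105.7264
(2,1): Delta=1.7585 Bond=-128.2989
(2,2): Delta=-0.6829 Bond=312.7972
V0=69.3078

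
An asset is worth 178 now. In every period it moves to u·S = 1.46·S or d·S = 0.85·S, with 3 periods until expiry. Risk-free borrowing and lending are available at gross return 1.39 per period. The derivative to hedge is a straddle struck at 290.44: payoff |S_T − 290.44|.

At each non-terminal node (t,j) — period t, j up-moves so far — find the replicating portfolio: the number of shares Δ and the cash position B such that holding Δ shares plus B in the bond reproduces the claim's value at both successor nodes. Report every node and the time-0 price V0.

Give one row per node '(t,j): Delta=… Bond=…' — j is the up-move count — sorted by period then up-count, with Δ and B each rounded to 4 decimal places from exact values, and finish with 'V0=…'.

Under the risk-neutral measure, an up-move has probability p* = (R−d)/(u−d) = 0.8852 and values discount at R = 1.39.
Payoff layer (t=3): V(3,0)=181.1258, V(3,1)=102.6767, V(3,2)=32.0711, V(3,3)=263.5202
  t=2,j=0: stock 128.6050 → up 187.7633 (V=102.6767), down 109.3142 (V=181.1258). Price 80.3446; hedge Δ=-1.0000, bond B=208.9496.
  t=2,j=1: stock 220.8980 → up 322.5111 (V=32.0711), down 187.7633 (V=102.6767). Price 28.9017; hedge Δ=-0.5240, bond B=144.6486.
  t=2,j=2: stock 379.4248 → up 553.9602 (V=263.5202), down 322.5111 (V=32.0711). Price 170.4752; hedge Δ=1.0000, bond B=-208.9496.
  t=1,j=0: stock 151.3000 → up 220.8980 (V=28.9017), down 128.6050 (V=80.3446). Price 25.0396; hedge Δ=-0.5574, bond B=109.3722.
  t=1,j=1: stock 259.8800 → up 379.4248 (V=170.4752), down 220.8980 (V=28.9017). Price 110.9561; hedge Δ=0.8931, bond B=-121.1315.
  t=0,j=0: stock 178.0000 → up 259.8800 (V=110.9561), down 151.3000 (V=25.0396). Price 72.7315; hedge Δ=0.7913, bond B=-68.1153.
The time-0 hedge costs 72.7315, which is the no-arbitrage price.

(0,0): Delta=0.7913 Bond=-68.1153
(1,0): Delta=-0.5574 Bond=109.3722
(1,1): Delta=0.8931 Bond=-121.1315
(2,0): Delta=-1.0000 Bond=208.9496
(2,1): Delta=-0.5240 Bond=144.6486
(2,2): Delta=1.0000 Bond=-208.9496
V0=72.7315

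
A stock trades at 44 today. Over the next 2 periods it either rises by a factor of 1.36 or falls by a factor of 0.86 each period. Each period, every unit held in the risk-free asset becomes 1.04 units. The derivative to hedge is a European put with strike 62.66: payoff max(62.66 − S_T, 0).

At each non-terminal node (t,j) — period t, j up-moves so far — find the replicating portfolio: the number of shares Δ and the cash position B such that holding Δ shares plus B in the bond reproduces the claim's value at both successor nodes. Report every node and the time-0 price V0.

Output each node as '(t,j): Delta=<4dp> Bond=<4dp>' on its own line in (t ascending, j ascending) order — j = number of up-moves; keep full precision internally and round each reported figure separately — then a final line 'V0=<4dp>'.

Risk-neutral probability p* = (R−d)/(u−d) = (1.04−0.86)/(1.36−0.86) = 0.3600.
At expiry t=2: V(2,0)=30.1176, V(2,1)=11.1976, V(2,2)=0.0000
  t=1,j=0: stock 37.8400 → up 51.4624 (V=11.1976), down 32.5424 (V=30.1176). Price 22.4100; hedge Δ=-1.0000, bond B=60.2500.
  t=1,j=1: stock 59.8400 → up 81.3824 (V=0.0000), down 51.4624 (V=11.1976). Price 6.8908; hedge Δ=-0.3743, bond B=29.2860.
  t=0,j=0: stock 44.0000 → up 59.8400 (V=6.8908), down 37.8400 (V=22.4100). Price 16.1761; hedge Δ=-0.7054, bond B=47.2144.
Check: Δ(0,0)·S0 + B(0,0) = 16.1761 = V0.

(0,0): Delta=-0.7054 Bond=47.2144
(1,0): Delta=-1.0000 Bond=60.2500
(1,1): Delta=-0.3743 Bond=29.2860
V0=16.1761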